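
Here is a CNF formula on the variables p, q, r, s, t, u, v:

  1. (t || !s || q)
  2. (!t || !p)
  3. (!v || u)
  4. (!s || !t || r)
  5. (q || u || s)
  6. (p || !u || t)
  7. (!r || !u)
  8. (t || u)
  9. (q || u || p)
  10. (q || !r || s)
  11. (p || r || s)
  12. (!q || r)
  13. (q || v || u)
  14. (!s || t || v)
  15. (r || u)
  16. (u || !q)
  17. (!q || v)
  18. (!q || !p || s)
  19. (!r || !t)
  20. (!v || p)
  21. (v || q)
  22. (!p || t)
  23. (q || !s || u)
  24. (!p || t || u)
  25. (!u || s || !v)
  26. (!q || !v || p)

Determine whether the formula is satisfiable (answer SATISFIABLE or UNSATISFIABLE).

UNSATISFIABLE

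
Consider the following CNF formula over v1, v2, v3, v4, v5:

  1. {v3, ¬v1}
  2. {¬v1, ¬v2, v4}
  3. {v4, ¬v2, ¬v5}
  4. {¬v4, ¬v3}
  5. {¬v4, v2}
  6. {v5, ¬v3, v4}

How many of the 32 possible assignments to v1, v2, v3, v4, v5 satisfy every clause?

7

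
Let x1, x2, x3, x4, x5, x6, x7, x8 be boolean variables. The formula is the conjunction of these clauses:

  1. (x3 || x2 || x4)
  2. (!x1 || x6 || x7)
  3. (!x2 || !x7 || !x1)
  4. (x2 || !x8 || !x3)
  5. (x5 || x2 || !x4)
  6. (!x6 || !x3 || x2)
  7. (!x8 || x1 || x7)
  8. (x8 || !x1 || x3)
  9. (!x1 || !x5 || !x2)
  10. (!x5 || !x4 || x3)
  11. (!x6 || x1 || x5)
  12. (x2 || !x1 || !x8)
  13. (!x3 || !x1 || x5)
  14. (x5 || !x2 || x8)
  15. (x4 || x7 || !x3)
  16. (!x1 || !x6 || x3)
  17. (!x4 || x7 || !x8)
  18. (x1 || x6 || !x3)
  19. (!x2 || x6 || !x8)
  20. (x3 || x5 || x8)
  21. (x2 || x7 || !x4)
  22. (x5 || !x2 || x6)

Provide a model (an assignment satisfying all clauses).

x1=0, x2=1, x3=1, x4=1, x5=1, x6=1, x7=0, x8=0

Check each clause:
  1. (x4 || x3 || x2) — x2 is true.
  2. (!x1 || x6 || x7) — !x1 is true.
  3. (!x7 || !x1 || !x2) — !x7 is true.
  4. (x2 || !x8 || !x3) — !x8 is true.
  5. (x2 || x5 || !x4) — x2 is true.
  6. (!x6 || !x3 || x2) — x2 is true.
  7. (x7 || x1 || !x8) — !x8 is true.
  8. (x8 || x3 || !x1) — x3 is true.
  9. (!x1 || !x5 || !x2) — !x1 is true.
  10. (!x5 || !x4 || x3) — x3 is true.
  11. (x1 || x5 || !x6) — x5 is true.
  12. (!x8 || x2 || !x1) — !x8 is true.
  13. (!x3 || !x1 || x5) — x5 is true.
  14. (x8 || !x2 || x5) — x5 is true.
  15. (x4 || x7 || !x3) — x4 is true.
  16. (!x6 || !x1 || x3) — x3 is true.
  17. (!x8 || !x4 || x7) — !x8 is true.
  18. (x1 || x6 || !x3) — x6 is true.
  19. (!x2 || !x8 || x6) — !x8 is true.
  20. (x3 || x5 || x8) — x3 is true.
  21. (!x4 || x2 || x7) — x2 is true.
  22. (x6 || !x2 || x5) — x5 is true.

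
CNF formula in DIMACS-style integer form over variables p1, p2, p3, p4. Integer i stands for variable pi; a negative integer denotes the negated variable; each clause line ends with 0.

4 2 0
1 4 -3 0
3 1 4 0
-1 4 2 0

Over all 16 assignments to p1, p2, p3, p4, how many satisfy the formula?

10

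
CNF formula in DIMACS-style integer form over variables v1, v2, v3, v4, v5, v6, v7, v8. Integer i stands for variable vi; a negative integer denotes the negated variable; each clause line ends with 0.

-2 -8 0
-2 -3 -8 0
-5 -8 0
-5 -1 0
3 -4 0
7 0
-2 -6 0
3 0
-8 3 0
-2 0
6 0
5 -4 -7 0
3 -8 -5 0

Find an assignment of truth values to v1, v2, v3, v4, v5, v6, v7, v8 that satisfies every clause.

v1=T, v2=F, v3=T, v4=F, v5=F, v6=T, v7=T, v8=F

Check each clause:
  1. (~v2 \/ ~v8) — ~v8 is true.
  2. (~v3 \/ ~v2 \/ ~v8) — ~v8 is true.
  3. (~v8 \/ ~v5) — ~v8 is true.
  4. (~v5 \/ ~v1) — ~v5 is true.
  5. (v3 \/ ~v4) — v3 is true.
  6. (v7) — v7 is true.
  7. (~v2 \/ ~v6) — ~v2 is true.
  8. (v3) — v3 is true.
  9. (v3 \/ ~v8) — ~v8 is true.
  10. (~v2) — ~v2 is true.
  11. (v6) — v6 is true.
  12. (~v7 \/ ~v4 \/ v5) — ~v4 is true.
  13. (~v8 \/ v3 \/ ~v5) — ~v8 is true.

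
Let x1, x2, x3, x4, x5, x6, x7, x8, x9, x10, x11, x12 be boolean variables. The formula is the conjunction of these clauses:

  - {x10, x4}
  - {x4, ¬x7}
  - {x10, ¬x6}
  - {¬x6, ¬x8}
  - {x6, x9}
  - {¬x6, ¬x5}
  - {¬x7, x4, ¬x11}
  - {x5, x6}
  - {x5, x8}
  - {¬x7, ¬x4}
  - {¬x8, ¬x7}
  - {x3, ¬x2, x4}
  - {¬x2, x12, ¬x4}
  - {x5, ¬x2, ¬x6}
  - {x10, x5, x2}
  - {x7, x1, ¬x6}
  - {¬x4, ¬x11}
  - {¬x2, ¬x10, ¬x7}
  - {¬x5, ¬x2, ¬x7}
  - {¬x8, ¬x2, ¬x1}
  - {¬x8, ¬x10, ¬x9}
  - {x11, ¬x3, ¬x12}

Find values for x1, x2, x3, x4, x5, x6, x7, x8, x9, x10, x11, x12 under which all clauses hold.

x1 = T, x2 = F, x3 = F, x4 = T, x5 = T, x6 = F, x7 = F, x8 = F, x9 = T, x10 = F, x11 = F, x12 = F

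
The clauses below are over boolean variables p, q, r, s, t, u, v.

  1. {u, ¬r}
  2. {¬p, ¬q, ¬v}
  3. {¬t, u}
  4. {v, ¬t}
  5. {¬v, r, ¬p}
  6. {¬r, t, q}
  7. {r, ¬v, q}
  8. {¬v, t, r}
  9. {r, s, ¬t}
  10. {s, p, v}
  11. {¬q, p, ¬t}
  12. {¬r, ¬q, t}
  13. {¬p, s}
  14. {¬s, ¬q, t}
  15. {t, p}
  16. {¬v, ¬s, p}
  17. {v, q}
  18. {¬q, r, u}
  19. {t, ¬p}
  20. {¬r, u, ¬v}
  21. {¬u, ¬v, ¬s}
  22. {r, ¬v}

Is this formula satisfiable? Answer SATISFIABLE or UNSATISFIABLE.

Branch on p: take p = False.
  then t is forced to True.
  then u is forced to True.
  then v is forced to True.
  then q is forced to False.
  then r is forced to True.
  then s is forced to False.
So p=0, q=0, r=1, s=0, t=1, u=1, v=1 is a satisfying assignment.

SATISFIABLE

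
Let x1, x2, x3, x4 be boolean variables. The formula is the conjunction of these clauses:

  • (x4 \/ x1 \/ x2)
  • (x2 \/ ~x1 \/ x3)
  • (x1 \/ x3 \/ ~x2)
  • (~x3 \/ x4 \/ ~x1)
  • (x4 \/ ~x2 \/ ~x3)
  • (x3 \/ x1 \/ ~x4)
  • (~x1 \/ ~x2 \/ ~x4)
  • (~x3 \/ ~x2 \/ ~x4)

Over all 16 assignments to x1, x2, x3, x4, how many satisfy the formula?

3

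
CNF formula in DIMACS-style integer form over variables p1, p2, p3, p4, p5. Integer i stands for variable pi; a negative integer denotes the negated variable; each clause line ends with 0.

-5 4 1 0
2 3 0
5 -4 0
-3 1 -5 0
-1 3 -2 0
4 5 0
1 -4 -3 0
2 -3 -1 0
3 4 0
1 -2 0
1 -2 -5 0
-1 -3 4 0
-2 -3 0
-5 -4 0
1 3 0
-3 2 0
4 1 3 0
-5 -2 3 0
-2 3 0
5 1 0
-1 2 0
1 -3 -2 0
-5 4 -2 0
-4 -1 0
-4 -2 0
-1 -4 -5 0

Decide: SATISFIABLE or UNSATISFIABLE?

p1 = True:
  propagation gives p2=True, p3=True; an empty clause results — contradiction.
p1 = False:
  propagation gives p2=False, p3=True; an empty clause results — contradiction.
Every branch closes, so no satisfying assignment exists.

UNSATISFIABLE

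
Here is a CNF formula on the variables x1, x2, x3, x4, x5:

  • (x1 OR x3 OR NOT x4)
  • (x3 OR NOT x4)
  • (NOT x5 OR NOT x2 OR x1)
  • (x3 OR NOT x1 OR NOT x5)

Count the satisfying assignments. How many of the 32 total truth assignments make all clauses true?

Case analysis on x1 and x3:
  x1=1, x3=1: x2, x4, x5 free → 2^3 = 8.
  x1=1, x3=0: remaining (x2,x4,x5) ∈ {(0,0,0); (1,0,0)} — 2.
  x1=0, x3=1: x4 free; 3 ways for (x2,x5) × 2^1 = 6.
  x1=0, x3=0: remaining (x2,x4,x5) ∈ {(0,0,0); (0,0,1); (1,0,0)} — 3.
Total: 8 + 2 + 6 + 3 = 19.

19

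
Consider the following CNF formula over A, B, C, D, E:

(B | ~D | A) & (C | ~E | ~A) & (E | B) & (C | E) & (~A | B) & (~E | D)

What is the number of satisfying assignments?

Satisfying assignments:
  A=0 B=1 C=0 D=1 E=1
  A=0 B=1 C=1 D=0 E=0
  A=0 B=1 C=1 D=1 E=0
  A=0 B=1 C=1 D=1 E=1
  A=1 B=1 C=1 D=0 E=0
  A=1 B=1 C=1 D=1 E=0
  A=1 B=1 C=1 D=1 E=1
That's 7 in total.

7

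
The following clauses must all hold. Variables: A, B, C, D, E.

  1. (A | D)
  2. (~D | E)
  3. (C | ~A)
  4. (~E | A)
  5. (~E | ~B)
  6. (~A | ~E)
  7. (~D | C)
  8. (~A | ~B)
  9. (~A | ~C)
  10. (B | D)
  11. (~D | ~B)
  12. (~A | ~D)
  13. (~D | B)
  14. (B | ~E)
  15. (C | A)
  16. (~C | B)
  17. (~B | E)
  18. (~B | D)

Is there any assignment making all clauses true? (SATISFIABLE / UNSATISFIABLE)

B = True:
  propagation gives E=False; an empty clause results — contradiction.
B = False:
  propagation gives D=True; an empty clause results — contradiction.
Every branch closes, so no satisfying assignment exists.

UNSATISFIABLE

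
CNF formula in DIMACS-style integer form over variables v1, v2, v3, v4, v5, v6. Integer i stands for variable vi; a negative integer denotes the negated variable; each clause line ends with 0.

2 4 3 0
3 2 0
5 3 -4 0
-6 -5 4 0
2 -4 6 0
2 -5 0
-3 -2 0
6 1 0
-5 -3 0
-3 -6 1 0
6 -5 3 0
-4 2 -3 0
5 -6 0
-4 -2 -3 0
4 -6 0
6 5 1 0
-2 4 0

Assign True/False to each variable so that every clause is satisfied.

v1=True  v2=False  v3=True  v4=False  v5=False  v6=False

Pure literal: v1 appears only positively; assign v1 = True.
Set v2 = False and propagate.
  then v3 is forced to True.
  then v5 is forced to False.
  then v4 is forced to False.
  then v6 is forced to False.
Every clause has at least one true literal under this assignment.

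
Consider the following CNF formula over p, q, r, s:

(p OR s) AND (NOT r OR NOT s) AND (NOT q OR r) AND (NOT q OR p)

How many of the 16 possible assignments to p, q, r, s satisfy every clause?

The models are:
  p=0 q=0 r=0 s=1
  p=1 q=0 r=0 s=0
  p=1 q=0 r=0 s=1
  p=1 q=0 r=1 s=0
  p=1 q=1 r=1 s=0
That's 5 in total.

5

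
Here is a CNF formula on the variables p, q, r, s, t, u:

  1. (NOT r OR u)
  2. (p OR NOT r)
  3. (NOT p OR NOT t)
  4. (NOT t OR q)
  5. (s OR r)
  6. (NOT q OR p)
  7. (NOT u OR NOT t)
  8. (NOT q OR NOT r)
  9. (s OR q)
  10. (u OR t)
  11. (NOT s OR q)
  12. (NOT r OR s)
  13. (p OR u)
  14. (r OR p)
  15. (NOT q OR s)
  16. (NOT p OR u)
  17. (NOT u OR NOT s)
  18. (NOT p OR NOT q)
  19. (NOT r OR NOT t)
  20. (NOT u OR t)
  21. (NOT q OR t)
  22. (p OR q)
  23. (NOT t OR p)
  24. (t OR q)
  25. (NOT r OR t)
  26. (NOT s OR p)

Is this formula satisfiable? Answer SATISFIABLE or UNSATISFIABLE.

UNSATISFIABLE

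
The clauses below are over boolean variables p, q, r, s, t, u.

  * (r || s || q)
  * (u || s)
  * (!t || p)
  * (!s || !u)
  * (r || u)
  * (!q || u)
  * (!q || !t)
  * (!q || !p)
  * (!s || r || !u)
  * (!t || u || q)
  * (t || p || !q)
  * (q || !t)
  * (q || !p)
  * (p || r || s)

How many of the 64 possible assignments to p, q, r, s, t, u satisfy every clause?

2

The models are:
  p=F q=F r=T s=F t=F u=T
  p=F q=F r=T s=T t=F u=F
Count: 2.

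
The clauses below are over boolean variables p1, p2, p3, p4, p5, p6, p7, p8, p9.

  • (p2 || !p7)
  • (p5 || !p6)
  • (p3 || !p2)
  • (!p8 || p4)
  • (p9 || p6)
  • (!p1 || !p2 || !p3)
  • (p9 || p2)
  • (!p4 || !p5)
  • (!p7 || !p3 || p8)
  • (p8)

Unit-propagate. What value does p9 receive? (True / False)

True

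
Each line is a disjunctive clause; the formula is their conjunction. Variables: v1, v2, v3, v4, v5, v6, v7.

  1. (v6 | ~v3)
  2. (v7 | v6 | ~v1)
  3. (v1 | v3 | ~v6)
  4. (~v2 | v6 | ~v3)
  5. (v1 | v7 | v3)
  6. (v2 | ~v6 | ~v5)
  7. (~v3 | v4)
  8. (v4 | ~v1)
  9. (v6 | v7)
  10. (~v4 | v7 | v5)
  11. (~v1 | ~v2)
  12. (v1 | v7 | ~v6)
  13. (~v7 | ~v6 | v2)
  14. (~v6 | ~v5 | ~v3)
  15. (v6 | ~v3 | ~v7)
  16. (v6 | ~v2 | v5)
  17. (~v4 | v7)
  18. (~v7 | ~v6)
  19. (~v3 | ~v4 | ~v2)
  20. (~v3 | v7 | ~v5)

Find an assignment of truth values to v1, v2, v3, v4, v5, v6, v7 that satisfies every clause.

v1=1  v2=0  v3=0  v4=1  v5=1  v6=0  v7=1

Check each clause:
  1. (v6 | ~v3) — ~v3 is true.
  2. (v7 | ~v1 | v6) — v7 is true.
  3. (~v6 | v3 | v1) — v1 is true.
  4. (~v3 | v6 | ~v2) — ~v3 is true.
  5. (v7 | v3 | v1) — v1 is true.
  6. (~v6 | v2 | ~v5) — ~v6 is true.
  7. (~v3 | v4) — v4 is true.
  8. (v4 | ~v1) — v4 is true.
  9. (v7 | v6) — v7 is true.
  10. (v7 | ~v4 | v5) — v5 is true.
  11. (~v2 | ~v1) — ~v2 is true.
  12. (~v6 | v7 | v1) — v1 is true.
  13. (v2 | ~v6 | ~v7) — ~v6 is true.
  14. (~v5 | ~v3 | ~v6) — ~v6 is true.
  15. (~v3 | v6 | ~v7) — ~v3 is true.
  16. (v5 | v6 | ~v2) — v5 is true.
  17. (v7 | ~v4) — v7 is true.
  18. (~v7 | ~v6) — ~v6 is true.
  19. (~v3 | ~v2 | ~v4) — ~v3 is true.
  20. (~v5 | v7 | ~v3) — ~v3 is true.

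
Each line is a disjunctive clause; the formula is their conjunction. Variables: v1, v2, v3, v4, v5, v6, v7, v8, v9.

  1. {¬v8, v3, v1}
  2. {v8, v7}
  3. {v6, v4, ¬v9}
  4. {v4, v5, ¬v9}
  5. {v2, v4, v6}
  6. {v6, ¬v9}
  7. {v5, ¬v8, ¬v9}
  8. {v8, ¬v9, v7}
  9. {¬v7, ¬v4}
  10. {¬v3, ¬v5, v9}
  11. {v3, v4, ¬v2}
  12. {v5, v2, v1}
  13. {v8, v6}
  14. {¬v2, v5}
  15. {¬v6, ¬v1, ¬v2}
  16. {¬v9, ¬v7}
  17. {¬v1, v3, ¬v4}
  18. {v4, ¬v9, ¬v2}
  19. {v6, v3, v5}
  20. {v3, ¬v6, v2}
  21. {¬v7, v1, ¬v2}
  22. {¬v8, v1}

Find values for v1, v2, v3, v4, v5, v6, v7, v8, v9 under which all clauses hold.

v1 = True, v2 = False, v3 = True, v4 = True, v5 = False, v6 = False, v7 = False, v8 = True, v9 = False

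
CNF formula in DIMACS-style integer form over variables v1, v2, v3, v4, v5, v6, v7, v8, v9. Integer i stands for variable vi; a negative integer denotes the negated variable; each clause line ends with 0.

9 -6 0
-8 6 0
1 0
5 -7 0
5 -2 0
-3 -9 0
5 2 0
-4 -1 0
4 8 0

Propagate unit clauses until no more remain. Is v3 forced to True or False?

False

(v1) stands alone — v1 = True.
(~v4 \/ ~v1) with v1 = True leaves only ~v4, so v4 = False.
(v8 \/ v4) with v4 = False leaves only v8, so v8 = True.
(v6 \/ ~v8) with v8 = True leaves only v6, so v6 = True.
From (~v6 \/ v9) and v6 = True: v9 = True.
In (~v9 \/ ~v3), ~v9 is now false; ~v3 must hold, so v3 = False.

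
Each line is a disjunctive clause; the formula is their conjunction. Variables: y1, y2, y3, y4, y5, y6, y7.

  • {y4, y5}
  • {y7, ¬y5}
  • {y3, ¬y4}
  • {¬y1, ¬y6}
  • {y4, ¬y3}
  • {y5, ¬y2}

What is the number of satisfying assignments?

18

Split on y4, then y5.
  y4=T, y5=T: y2 free; 3 ways for (y1,y3,y6,y7) × 2^1 = 6.
  y4=T, y5=F: y7 free; 3 ways for (y1,y2,y3,y6) × 2^1 = 6.
  y4=F, y5=T: y2 free; 3 ways for (y1,y3,y6,y7) × 2^1 = 6.
  y4=F, y5=F: a clause becomes empty — 0.
Total: 6 + 6 + 6 + 0 = 18.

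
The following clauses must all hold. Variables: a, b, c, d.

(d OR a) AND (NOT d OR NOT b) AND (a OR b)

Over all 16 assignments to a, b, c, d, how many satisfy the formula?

Satisfying assignments:
  a=1 b=0 c=0 d=0
  a=1 b=0 c=0 d=1
  a=1 b=0 c=1 d=0
  a=1 b=0 c=1 d=1
  a=1 b=1 c=0 d=0
  a=1 b=1 c=1 d=0
That's 6 in total.

6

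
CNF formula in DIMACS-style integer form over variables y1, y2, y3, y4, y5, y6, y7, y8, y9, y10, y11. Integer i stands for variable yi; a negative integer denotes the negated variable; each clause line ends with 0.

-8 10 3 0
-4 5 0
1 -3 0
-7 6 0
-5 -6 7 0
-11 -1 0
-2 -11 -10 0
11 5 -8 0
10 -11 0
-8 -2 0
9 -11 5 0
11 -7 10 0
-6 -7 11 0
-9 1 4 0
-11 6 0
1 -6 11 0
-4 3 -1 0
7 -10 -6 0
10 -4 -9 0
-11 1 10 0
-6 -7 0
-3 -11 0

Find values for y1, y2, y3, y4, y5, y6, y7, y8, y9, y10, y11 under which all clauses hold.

y1=True, y2=True, y3=False, y4=False, y5=False, y6=False, y7=False, y8=False, y9=True, y10=True, y11=False

y8 occurs only negated in the remaining clauses — set y8 = False.
Try y1 = True.
  then y11 is forced to False.
For the remaining variables, y2 = True, y3 = False, y4 = False, y5 = False, y6 = False, y7 = False, y9 = True, y10 = True works.
Check each clause:
  1. (y10 || !y8 || y3) — !y8 is true.
  2. (!y4 || y5) — !y4 is true.
  3. (!y3 || y1) — y1 is true.
  4. (!y7 || y6) — !y7 is true.
  5. (!y5 || !y6 || y7) — !y6 is true.
  6. (!y1 || !y11) — !y11 is true.
  7. (!y11 || !y2 || !y10) — !y11 is true.
  8. (y11 || !y8 || y5) — !y8 is true.
  9. (y10 || !y11) — y10 is true.
  10. (!y8 || !y2) — !y8 is true.
  11. (y9 || y5 || !y11) — y9 is true.
  12. (y11 || y10 || !y7) — !y7 is true.
  13. (!y7 || !y6 || y11) — !y7 is true.
  14. (!y9 || y4 || y1) — y1 is true.
  15. (y6 || !y11) — !y11 is true.
  16. (y1 || !y6 || y11) — y1 is true.
  17. (!y1 || y3 || !y4) — !y4 is true.
  18. (y7 || !y6 || !y10) — !y6 is true.
  19. (!y4 || !y9 || y10) — y10 is true.
  20. (!y11 || y10 || y1) — y1 is true.
  21. (!y6 || !y7) — !y7 is true.
  22. (!y3 || !y11) — !y3 is true.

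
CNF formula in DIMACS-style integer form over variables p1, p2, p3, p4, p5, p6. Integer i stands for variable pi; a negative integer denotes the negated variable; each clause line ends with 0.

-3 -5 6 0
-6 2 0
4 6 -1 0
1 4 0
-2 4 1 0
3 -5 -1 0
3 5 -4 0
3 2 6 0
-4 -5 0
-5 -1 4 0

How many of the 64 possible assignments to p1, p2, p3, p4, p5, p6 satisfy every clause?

8

Satisfying assignments:
  p1=0 p2=0 p3=1 p4=1 p5=0 p6=0
  p1=0 p2=1 p3=1 p4=1 p5=0 p6=0
  p1=0 p2=1 p3=1 p4=1 p5=0 p6=1
  p1=1 p2=0 p3=1 p4=1 p5=0 p6=0
  p1=1 p2=1 p3=0 p4=0 p5=0 p6=1
  p1=1 p2=1 p3=1 p4=0 p5=0 p6=1
  p1=1 p2=1 p3=1 p4=1 p5=0 p6=0
  p1=1 p2=1 p3=1 p4=1 p5=0 p6=1
That's 8 in total.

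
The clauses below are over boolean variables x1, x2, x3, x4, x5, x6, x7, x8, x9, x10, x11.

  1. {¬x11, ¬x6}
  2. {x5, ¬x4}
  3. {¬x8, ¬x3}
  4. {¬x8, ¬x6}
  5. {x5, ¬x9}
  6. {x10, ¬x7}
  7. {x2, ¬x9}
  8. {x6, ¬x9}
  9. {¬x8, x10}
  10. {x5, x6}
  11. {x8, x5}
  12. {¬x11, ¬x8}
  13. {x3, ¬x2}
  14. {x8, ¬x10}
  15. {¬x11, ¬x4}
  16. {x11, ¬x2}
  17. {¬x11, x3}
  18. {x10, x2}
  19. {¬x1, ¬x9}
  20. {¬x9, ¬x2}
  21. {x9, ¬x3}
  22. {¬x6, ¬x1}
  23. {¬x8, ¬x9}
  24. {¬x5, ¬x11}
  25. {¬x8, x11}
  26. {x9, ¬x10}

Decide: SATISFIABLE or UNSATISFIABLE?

x8 = True:
  propagation gives x3=False, x6=False, x9=False, x10=True; an empty clause results — contradiction.
x8 = False:
  propagation gives x5=True, x10=False, x7=False, x2=True; an empty clause results — contradiction.
Every branch closes, so no satisfying assignment exists.

UNSATISFIABLE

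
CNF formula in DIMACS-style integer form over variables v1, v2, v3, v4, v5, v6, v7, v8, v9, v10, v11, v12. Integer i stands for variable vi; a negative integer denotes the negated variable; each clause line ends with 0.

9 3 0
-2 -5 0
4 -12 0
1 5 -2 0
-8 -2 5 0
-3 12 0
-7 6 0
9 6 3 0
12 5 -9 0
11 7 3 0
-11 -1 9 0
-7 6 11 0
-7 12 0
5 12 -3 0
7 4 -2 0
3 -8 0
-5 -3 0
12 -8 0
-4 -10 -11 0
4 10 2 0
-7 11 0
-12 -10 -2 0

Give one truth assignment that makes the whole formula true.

v1 = True, v2 = True, v3 = False, v4 = True, v5 = False, v6 = True, v7 = True, v8 = False, v9 = True, v10 = False, v11 = True, v12 = True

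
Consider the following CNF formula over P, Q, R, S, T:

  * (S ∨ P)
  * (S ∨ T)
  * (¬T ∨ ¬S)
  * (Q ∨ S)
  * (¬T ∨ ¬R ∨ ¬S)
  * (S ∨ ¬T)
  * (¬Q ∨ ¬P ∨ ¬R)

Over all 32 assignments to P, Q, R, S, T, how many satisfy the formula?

The models are:
  P=F Q=F R=F S=T T=F
  P=F Q=F R=T S=T T=F
  P=F Q=T R=F S=T T=F
  P=F Q=T R=T S=T T=F
  P=T Q=F R=F S=T T=F
  P=T Q=F R=T S=T T=F
  P=T Q=T R=F S=T T=F
Count: 7.

7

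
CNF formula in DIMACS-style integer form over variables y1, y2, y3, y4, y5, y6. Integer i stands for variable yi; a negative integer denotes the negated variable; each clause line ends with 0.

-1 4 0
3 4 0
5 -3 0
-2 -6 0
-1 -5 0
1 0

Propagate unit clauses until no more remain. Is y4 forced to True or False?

Unit clause (y1) sets y1 = True.
(y4 || !y1): since y1 = True, the clause reduces to (y4). y4 = True.

True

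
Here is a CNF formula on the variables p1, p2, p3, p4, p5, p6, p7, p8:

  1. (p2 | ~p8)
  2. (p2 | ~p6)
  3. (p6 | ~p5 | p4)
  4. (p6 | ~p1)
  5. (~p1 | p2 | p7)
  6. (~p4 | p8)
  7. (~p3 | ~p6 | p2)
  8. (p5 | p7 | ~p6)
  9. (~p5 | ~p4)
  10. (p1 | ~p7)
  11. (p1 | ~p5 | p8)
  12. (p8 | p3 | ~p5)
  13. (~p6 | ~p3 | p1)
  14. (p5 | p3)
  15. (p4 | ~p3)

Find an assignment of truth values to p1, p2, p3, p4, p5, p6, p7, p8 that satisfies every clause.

p1 = T, p2 = T, p3 = F, p4 = F, p5 = T, p6 = T, p7 = T, p8 = T

Check each clause:
  1. (p2 | ~p8) — p2 is true.
  2. (p2 | ~p6) — p2 is true.
  3. (~p5 | p6 | p4) — p6 is true.
  4. (p6 | ~p1) — p6 is true.
  5. (~p1 | p2 | p7) — p2 is true.
  6. (p8 | ~p4) — p8 is true.
  7. (~p3 | p2 | ~p6) — p2 is true.
  8. (~p6 | p5 | p7) — p5 is true.
  9. (~p4 | ~p5) — ~p4 is true.
  10. (p1 | ~p7) — p1 is true.
  11. (p1 | ~p5 | p8) — p8 is true.
  12. (p3 | p8 | ~p5) — p8 is true.
  13. (~p3 | ~p6 | p1) — p1 is true.
  14. (p5 | p3) — p5 is true.
  15. (~p3 | p4) — ~p3 is true.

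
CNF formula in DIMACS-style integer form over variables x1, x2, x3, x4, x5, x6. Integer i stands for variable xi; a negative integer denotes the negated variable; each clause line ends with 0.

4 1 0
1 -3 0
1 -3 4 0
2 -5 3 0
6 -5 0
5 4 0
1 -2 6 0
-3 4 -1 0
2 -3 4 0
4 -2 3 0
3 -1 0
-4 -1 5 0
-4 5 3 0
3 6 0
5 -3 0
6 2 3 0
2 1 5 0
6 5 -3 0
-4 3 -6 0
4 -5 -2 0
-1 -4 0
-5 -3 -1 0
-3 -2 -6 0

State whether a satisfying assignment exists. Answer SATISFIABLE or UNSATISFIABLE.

x3 = True:
  propagation gives x1=True, x4=True; an empty clause results — contradiction.
x3 = False:
  propagation gives x1=False, x4=True, x5=True, x2=True; an empty clause results — contradiction.
Every branch closes, so no satisfying assignment exists.

UNSATISFIABLE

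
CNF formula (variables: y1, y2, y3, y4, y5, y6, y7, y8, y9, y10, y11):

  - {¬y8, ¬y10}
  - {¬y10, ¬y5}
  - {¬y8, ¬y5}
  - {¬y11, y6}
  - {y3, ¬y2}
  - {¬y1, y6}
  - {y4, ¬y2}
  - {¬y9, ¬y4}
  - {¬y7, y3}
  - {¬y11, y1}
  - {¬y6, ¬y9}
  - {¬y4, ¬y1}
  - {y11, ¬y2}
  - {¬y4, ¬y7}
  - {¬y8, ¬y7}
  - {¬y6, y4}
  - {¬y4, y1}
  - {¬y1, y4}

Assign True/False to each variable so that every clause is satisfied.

y1=F  y2=F  y3=T  y4=F  y5=T  y6=F  y7=F  y8=F  y9=T  y10=F  y11=F

y2 occurs only negated in the remaining clauses — set y2 = False.
Pure literal: y3 appears only positively; assign y3 = True.
Try y1 = False.
  then y11 is forced to False.
  then y4 is forced to False.
  then y6 is forced to False.
Branch on y5: take y5 = True.
  then y10 is forced to False.
  then y8 is forced to False.
y7, y9 are now unconstrained; take y7 = False, y9 = True.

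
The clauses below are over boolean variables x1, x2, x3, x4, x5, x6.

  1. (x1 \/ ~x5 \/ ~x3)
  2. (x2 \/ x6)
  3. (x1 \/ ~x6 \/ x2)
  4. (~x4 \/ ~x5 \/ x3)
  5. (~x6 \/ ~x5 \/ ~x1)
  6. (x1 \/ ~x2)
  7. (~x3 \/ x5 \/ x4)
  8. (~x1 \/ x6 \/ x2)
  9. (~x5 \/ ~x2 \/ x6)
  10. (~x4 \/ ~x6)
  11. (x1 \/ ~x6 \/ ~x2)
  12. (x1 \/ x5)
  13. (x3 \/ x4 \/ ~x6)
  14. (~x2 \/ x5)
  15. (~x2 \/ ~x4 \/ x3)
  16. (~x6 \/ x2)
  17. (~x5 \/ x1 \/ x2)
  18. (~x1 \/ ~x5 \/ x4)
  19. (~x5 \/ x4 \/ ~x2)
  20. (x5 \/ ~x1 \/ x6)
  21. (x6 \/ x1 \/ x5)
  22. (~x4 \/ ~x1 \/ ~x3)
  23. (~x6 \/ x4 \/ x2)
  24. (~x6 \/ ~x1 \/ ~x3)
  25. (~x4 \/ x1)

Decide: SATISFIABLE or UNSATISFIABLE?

x1 = True:
  x6 = True:
    propagation gives x5=False, x4=False, x3=False; an empty clause results — contradiction.
  x6 = False:
    propagation gives x2=True, x5=False; an empty clause results — contradiction.
x1 = False:
  propagation gives x2=False, x6=True; an empty clause results — contradiction.
Every branch closes, so no satisfying assignment exists.

UNSATISFIABLE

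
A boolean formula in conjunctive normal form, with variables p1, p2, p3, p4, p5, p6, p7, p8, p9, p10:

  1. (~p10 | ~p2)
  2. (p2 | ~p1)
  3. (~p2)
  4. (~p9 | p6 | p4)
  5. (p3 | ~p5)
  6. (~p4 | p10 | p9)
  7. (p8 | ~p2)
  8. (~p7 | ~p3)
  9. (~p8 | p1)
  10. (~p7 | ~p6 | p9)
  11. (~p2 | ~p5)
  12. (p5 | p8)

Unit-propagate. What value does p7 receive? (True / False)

False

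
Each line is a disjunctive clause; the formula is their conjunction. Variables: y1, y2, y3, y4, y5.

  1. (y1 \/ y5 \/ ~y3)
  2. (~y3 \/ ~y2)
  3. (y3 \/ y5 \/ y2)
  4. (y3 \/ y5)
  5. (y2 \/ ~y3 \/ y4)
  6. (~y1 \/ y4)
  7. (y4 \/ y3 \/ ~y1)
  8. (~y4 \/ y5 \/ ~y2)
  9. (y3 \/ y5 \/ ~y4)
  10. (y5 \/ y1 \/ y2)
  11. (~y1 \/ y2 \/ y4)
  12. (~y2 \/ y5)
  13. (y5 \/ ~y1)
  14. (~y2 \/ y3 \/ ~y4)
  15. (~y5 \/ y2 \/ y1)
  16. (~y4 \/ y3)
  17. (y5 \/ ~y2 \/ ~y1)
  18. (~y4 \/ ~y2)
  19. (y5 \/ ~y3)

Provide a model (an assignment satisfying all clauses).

Try y1 = False.
Branch on y2: take y2 = True.
  then y3 is forced to False.
  then y5 is forced to True.
  then y4 is forced to False.

y1=False  y2=True  y3=False  y4=False  y5=True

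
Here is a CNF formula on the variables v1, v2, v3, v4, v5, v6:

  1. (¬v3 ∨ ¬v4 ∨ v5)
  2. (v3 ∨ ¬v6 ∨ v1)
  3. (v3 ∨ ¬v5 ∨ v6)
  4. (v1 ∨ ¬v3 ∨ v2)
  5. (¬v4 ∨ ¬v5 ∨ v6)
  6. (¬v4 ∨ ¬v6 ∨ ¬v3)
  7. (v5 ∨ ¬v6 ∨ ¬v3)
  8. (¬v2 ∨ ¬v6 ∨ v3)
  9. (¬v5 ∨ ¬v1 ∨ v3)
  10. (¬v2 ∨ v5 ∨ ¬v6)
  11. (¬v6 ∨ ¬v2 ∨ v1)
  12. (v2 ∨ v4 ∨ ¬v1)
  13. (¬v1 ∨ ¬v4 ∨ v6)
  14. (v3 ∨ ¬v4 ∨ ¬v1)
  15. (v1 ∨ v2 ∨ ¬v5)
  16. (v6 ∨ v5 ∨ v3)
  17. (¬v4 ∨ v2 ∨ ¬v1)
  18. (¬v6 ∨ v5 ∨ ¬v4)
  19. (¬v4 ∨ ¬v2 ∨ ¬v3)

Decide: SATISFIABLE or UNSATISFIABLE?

Branch on v1: take v1 = True.
The remaining clauses are satisfied by v2 = True, v3 = True, v4 = False, v5 = True, v6 = False.
Every clause has at least one true literal under this assignment.
So v1 = True, v2 = True, v3 = True, v4 = False, v5 = True, v6 = False is a satisfying assignment.

SATISFIABLE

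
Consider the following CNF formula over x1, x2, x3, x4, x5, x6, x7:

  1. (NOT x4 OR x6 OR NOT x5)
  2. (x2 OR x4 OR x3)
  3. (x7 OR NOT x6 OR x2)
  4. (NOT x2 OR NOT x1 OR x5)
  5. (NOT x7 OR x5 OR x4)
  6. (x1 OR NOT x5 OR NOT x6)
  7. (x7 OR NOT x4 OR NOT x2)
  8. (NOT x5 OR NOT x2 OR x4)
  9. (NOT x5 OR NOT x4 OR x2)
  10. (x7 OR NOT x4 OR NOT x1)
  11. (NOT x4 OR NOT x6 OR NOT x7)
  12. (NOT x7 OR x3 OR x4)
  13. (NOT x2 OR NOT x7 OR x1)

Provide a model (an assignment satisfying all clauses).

x1 = 0, x2 = 1, x3 = 0, x4 = 0, x5 = 0, x6 = 0, x7 = 0

Branch on x1: take x1 = False.
For the remaining variables, x2 = True, x3 = False, x4 = False, x5 = False, x6 = False, x7 = False works.
Every clause has at least one true literal under this assignment.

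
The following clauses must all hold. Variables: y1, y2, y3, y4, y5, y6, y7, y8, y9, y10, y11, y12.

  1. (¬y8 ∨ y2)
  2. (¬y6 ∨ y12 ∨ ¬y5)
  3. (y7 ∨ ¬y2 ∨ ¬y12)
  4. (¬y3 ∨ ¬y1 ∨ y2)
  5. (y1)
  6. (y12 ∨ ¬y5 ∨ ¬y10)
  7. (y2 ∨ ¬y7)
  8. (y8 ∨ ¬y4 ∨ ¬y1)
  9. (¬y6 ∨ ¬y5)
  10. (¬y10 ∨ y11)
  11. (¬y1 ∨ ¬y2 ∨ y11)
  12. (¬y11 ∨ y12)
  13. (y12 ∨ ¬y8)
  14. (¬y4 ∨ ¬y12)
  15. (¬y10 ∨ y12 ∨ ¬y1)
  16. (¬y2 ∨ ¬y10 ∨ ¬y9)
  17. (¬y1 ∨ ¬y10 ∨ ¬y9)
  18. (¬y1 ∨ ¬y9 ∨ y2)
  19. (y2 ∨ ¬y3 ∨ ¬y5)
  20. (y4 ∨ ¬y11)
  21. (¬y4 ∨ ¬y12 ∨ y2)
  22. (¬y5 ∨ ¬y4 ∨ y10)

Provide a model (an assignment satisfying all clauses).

y1 = T, y2 = F, y3 = F, y4 = F, y5 = F, y6 = T, y7 = F, y8 = F, y9 = F, y10 = F, y11 = F, y12 = F

(y1) is a unit clause, so y1 = True.
y3 occurs only negated in the remaining clauses — set y3 = False.
y5 occurs only negated in the remaining clauses — set y5 = False.
Branch on y2: take y2 = False.
  then y8 is forced to False.
  then y7 is forced to False.
  then y4 is forced to False.
  then y9 is forced to False.
  then y11 is forced to False.
  then y10 is forced to False.
y6, y12 are now unconstrained; take y6 = True, y12 = False.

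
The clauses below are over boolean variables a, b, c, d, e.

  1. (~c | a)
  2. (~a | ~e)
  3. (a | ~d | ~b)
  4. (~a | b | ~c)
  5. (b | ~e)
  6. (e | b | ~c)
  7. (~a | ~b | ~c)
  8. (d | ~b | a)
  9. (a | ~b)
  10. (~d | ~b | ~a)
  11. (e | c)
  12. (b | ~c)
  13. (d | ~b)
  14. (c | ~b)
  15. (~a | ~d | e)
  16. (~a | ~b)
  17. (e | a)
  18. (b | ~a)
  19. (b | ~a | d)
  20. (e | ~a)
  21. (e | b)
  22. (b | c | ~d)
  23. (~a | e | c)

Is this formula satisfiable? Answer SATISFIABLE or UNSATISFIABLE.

UNSATISFIABLE

b = True:
  propagation gives a=True; an empty clause results — contradiction.
b = False:
  propagation gives e=False; an empty clause results — contradiction.
Every branch closes, so no satisfying assignment exists.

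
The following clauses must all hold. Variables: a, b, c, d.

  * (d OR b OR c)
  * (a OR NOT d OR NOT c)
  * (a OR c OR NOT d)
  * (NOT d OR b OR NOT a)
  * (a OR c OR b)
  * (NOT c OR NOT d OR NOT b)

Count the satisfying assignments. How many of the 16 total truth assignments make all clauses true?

Satisfying assignments:
  a=F b=F c=T d=F
  a=F b=T c=F d=F
  a=F b=T c=T d=F
  a=T b=F c=T d=F
  a=T b=T c=F d=F
  a=T b=T c=F d=T
  a=T b=T c=T d=F
That's 7 in total.

7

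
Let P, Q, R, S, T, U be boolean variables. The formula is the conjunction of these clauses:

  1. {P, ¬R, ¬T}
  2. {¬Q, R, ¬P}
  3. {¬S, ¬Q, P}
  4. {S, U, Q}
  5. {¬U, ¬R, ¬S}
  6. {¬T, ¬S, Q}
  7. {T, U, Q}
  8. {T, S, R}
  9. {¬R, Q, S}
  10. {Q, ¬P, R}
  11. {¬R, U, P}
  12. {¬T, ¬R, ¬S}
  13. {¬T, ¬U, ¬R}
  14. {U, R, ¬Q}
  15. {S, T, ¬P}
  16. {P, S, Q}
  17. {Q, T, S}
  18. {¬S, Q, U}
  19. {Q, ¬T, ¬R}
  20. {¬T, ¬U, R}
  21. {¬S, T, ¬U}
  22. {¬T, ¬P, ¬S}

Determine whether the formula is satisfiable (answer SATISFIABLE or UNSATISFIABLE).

SATISFIABLE

Branch on P: take P = True.
Try Q = True.
  then R is forced to True.
Set S = True and propagate.
  then U is forced to False.
  then T is forced to False.
So P=True, Q=True, R=True, S=True, T=False, U=False is a satisfying assignment.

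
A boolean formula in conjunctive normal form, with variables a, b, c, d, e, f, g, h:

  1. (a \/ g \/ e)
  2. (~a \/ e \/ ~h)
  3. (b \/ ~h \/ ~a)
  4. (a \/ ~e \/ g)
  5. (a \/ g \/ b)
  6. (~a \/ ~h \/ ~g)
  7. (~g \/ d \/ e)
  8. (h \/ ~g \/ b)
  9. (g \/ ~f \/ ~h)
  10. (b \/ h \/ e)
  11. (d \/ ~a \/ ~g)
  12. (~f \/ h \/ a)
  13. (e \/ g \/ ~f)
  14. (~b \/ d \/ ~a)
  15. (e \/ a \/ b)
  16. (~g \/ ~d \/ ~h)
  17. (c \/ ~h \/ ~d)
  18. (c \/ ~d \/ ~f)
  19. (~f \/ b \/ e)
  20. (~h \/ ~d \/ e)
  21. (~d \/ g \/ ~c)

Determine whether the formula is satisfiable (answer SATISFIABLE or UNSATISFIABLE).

Pure literal: f appears only negated; assign f = False.
Set a = False and propagate.
Try b = True.
Try c = False.
The remaining clauses are satisfied by d = True, e = True, g = True, h = False.
So a = False, b = True, c = False, d = True, e = True, f = False, g = True, h = False is a satisfying assignment.

SATISFIABLE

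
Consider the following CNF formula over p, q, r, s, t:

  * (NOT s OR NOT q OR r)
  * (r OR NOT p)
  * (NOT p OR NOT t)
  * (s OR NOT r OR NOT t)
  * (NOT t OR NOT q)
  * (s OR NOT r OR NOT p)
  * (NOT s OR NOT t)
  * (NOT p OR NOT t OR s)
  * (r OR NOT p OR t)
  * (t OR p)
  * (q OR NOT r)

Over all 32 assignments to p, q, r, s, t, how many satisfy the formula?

The models are:
  p=F q=F r=F s=F t=T
  p=T q=T r=T s=T t=F
That's 2 in total.

2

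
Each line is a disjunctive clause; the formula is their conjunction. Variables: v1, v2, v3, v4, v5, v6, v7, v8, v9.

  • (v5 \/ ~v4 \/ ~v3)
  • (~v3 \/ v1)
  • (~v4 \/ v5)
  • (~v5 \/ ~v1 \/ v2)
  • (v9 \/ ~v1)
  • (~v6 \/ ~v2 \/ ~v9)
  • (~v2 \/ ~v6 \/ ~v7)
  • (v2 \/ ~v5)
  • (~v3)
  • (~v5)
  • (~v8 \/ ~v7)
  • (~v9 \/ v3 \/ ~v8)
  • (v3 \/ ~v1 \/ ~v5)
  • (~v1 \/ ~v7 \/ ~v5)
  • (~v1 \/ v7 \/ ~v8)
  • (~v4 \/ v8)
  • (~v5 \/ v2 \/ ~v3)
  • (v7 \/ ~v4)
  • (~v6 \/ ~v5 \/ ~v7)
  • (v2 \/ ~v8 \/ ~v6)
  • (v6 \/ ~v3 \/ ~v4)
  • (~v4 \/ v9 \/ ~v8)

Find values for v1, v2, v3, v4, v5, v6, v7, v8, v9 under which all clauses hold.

(~v3) is a unit clause, so v3 = False.
The clause (~v5) is unit: v5 must be False.
Unit propagation: (~v4) forces v4 = False.
Pure literal: v8 appears only negated; assign v8 = False.
Try v1 = True.
  then v9 is forced to True.
Try v2 = False.
v6, v7 are now unconstrained; take v6 = True, v7 = True.

v1=T  v2=F  v3=F  v4=F  v5=F  v6=T  v7=T  v8=F  v9=T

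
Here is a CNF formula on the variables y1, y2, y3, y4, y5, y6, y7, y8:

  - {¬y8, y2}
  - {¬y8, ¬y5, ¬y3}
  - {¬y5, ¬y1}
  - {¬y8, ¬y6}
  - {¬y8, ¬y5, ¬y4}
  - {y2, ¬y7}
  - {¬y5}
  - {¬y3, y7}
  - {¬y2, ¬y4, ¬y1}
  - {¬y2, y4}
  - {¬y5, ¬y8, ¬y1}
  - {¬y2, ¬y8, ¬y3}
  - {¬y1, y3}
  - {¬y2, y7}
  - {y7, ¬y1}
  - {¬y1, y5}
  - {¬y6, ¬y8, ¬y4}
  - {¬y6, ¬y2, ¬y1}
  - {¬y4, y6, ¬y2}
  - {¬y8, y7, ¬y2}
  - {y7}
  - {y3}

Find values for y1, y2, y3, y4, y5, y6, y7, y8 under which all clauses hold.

y1 = F, y2 = T, y3 = T, y4 = T, y5 = F, y6 = T, y7 = T, y8 = F

The clause (¬y5) is unit: y5 must be False.
(¬y1) is a unit clause, so y1 = False.
Unit propagation: (y7) forces y7 = True.
The clause (y2) is unit: y2 must be True.
The clause (y4) is unit: y4 must be True.
The clause (y6) is unit: y6 must be True.
The clause (¬y8) is unit: y8 must be False.
Unit propagation: (y3) forces y3 = True.
Every clause has at least one true literal under this assignment.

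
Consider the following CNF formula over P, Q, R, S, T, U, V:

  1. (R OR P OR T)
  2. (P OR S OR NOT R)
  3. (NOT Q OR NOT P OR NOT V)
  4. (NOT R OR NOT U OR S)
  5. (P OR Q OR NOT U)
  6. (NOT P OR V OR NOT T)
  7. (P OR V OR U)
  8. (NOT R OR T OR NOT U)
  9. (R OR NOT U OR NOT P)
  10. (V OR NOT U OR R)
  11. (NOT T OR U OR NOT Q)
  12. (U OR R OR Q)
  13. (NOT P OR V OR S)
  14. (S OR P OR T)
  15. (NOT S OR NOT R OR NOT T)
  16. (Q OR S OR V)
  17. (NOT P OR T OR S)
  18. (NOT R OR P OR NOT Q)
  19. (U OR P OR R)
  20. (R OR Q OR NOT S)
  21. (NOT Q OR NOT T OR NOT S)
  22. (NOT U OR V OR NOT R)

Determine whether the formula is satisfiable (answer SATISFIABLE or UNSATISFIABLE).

SATISFIABLE

Branch on P: take P = True.
The remaining clauses are satisfied by Q = False, R = True, S = True, T = False, U = False, V = False.
Every clause has at least one true literal under this assignment.
So P=T, Q=F, R=T, S=T, T=F, U=F, V=F is a satisfying assignment.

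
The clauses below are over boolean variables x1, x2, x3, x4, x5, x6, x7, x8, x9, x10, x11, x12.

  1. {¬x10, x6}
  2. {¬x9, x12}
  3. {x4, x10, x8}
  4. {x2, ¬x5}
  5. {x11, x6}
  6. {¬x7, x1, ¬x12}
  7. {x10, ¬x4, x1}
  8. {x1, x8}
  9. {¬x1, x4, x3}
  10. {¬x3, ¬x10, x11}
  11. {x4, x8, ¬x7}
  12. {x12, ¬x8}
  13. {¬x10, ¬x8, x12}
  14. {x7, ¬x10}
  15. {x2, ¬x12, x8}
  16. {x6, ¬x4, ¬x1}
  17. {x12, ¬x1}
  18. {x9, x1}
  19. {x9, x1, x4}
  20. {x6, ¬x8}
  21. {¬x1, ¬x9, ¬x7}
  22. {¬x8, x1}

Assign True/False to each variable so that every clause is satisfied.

x2 occurs only positively in the remaining clauses — set x2 = True.
Pure literal: x5 appears only negated; assign x5 = False.
Set x1 = True and propagate.
  then x12 is forced to True.
Set x3 = True and propagate.
Branch on x4: take x4 = True.
  then x6 is forced to True.
For the remaining variables, x7 = True, x8 = True, x9 = False, x10 = True, x11 = True works.

x1=True, x2=True, x3=True, x4=True, x5=False, x6=True, x7=True, x8=True, x9=False, x10=True, x11=True, x12=True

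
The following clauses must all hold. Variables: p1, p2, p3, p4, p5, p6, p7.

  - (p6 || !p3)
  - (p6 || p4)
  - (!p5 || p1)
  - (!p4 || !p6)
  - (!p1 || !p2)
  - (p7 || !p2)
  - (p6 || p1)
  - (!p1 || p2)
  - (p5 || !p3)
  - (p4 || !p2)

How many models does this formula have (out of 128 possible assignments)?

The models are:
  p1=F p2=F p3=F p4=F p5=F p6=T p7=F
  p1=F p2=F p3=F p4=F p5=F p6=T p7=T
Count: 2.

2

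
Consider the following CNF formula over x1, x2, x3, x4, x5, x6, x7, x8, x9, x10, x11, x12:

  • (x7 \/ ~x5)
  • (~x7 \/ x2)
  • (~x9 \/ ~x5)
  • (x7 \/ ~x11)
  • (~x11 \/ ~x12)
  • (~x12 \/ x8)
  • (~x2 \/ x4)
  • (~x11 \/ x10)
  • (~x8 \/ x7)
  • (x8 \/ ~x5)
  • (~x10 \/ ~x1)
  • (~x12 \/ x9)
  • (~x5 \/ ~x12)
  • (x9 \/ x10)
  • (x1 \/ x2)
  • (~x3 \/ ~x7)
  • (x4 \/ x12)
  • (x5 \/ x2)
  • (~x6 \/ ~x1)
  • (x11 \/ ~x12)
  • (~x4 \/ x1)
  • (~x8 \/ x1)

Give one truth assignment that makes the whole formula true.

x3 occurs only negated in the remaining clauses — set x3 = False.
x6 occurs only negated in the remaining clauses — set x6 = False.
Try x1 = True.
  then x10 is forced to False.
  then x11 is forced to False.
  then x9 is forced to True.
  then x5 is forced to False.
  then x2 is forced to True.
  then x4 is forced to True.
  then x12 is forced to False.
Branch on x7: take x7 = True.
x8 is now unconstrained; take x8 = False.

x1 = True, x2 = True, x3 = False, x4 = True, x5 = False, x6 = False, x7 = True, x8 = False, x9 = True, x10 = False, x11 = False, x12 = False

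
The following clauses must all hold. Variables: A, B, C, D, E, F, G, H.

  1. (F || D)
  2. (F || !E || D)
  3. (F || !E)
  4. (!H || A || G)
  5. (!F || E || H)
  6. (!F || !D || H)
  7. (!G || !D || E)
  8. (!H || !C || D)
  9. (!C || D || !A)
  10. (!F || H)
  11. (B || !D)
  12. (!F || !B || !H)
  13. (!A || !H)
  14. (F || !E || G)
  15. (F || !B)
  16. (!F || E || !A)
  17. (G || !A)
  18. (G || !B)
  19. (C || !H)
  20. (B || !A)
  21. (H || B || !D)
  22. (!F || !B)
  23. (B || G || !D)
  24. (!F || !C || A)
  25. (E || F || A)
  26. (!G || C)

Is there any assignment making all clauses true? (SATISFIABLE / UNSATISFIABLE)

UNSATISFIABLE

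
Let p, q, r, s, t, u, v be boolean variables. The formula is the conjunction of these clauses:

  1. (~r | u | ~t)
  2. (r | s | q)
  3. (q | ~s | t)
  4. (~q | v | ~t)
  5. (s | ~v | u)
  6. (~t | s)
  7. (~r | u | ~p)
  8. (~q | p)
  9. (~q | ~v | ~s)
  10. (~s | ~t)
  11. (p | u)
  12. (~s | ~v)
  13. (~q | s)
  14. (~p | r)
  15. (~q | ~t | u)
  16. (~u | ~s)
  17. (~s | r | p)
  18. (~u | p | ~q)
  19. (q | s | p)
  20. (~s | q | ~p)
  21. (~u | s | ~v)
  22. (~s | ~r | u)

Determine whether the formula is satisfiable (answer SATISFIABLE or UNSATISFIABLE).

Set p = True and propagate.
  then r is forced to True.
  then u is forced to True.
  then s is forced to False.
  then t is forced to False.
  then q is forced to False.
  then v is forced to False.
So p = T, q = F, r = T, s = F, t = F, u = T, v = F is a satisfying assignment.

SATISFIABLE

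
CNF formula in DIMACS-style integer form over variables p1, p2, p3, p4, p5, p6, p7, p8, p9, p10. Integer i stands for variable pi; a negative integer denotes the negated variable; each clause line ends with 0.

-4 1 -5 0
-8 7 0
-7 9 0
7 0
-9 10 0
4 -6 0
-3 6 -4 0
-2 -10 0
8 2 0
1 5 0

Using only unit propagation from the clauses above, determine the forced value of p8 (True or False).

Unit clause (p7) sets p7 = True.
In (p9 OR NOT p7), NOT p7 is now false; p9 must hold, so p9 = True.
In (p10 OR NOT p9), NOT p9 is now false; p10 must hold, so p10 = True.
From (NOT p2 OR NOT p10) and p10 = True: p2 = False.
In (p2 OR p8), p2 is now false; p8 must hold, so p8 = True.

True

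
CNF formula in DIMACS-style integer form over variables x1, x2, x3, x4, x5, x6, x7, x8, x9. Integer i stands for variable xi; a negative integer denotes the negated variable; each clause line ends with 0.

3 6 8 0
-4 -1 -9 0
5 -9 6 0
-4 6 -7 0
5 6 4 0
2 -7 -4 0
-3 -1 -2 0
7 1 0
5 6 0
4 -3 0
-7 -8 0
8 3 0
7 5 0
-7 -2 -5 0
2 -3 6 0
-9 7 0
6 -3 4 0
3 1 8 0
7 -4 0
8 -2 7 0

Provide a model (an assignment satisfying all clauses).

Pure literal: x6 appears only positively; assign x6 = True.
x9 occurs only negated in the remaining clauses — set x9 = False.
Set x1 = True and propagate.
For the remaining variables, x2 = True, x3 = False, x4 = False, x5 = True, x7 = False, x8 = True works.
Check each clause:
  1. (x6 OR x3 OR x8) — x8 is true.
  2. (NOT x4 OR NOT x9 OR NOT x1) — NOT x4 is true.
  3. (NOT x9 OR x5 OR x6) — x5 is true.
  4. (NOT x7 OR NOT x4 OR x6) — NOT x7 is true.
  5. (x5 OR x4 OR x6) — x5 is true.
  6. (NOT x7 OR NOT x4 OR x2) — NOT x7 is true.
  7. (NOT x3 OR NOT x2 OR NOT x1) — NOT x3 is true.
  8. (x1 OR x7) — x1 is true.
  9. (x6 OR x5) — x5 is true.
  10. (x4 OR NOT x3) — NOT x3 is true.
  11. (NOT x8 OR NOT x7) — NOT x7 is true.
  12. (x8 OR x3) — x8 is true.
  13. (x7 OR x5) — x5 is true.
  14. (NOT x5 OR NOT x7 OR NOT x2) — NOT x7 is true.
  15. (NOT x3 OR x6 OR x2) — x2 is true.
  16. (NOT x9 OR x7) — NOT x9 is true.
  17. (x6 OR x4 OR NOT x3) — NOT x3 is true.
  18. (x1 OR x8 OR x3) — x8 is true.
  19. (x7 OR NOT x4) — NOT x4 is true.
  20. (x7 OR NOT x2 OR x8) — x8 is true.

x1=T, x2=T, x3=F, x4=F, x5=T, x6=T, x7=F, x8=T, x9=F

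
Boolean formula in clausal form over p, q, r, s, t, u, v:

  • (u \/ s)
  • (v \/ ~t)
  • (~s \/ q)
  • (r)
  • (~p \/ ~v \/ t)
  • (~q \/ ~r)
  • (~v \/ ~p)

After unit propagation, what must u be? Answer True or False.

(r) is a unit clause: r = True.
(~r \/ ~q): since r = True, the clause reduces to (~q). q = False.
(q \/ ~s) with q = False leaves only ~s, so s = False.
(u \/ s): since s = False, the clause reduces to (u). u = True.

True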